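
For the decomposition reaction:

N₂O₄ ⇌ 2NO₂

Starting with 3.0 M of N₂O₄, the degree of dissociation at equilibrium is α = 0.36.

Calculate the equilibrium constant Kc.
K_c = 2.4300

x = α·[A]₀ = 0.36 × 3.0 = 1.08 M dissociated.
At eq: [N₂O₄] = 3.0 − 1.08 = 1.92 M; [NO₂] = 2x = 2.16 M.
Kc = [NO₂]²/[N₂O₄] = (2.16)²/1.92 = 2.43.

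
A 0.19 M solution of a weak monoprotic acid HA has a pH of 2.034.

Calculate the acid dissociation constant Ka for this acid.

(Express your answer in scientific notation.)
K_a = 4.73e-04

[H⁺] = 10^(−pH) = 10^(−2.034) = 9.247e-03 M. For HA ⇌ H⁺ + A⁻, Ka = x²/(C − x) = (9.247e-03)²/(0.19 − 9.247e-03) = 4.73e-04.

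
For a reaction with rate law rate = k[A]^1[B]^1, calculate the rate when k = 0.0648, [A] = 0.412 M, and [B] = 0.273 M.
0.007288 M/s

rate = k·[A]^1·[B]^1 = 0.0648·(0.412)^1·(0.273)^1 = 0.0648·0.412·0.273 = 0.007288 M/s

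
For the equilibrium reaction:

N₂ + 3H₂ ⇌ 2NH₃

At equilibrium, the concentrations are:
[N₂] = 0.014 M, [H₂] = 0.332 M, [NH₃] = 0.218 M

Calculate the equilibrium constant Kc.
K_c = 92.7621

Kc = ([NH₃]^2) / ([N₂] × [H₂]^3)
   = ((0.218)^2) / ((0.014)·(0.332)^3)
   = 0.047524 / 0.00051232 = 92.7621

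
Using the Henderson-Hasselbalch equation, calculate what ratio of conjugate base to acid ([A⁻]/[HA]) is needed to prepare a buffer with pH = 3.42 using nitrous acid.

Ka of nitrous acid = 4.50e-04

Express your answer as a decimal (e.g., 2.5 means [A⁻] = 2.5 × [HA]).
[A⁻]/[HA] = 1.184

pKa = −log(4.50e-04) = 3.3468. pH = pKa + log([A⁻]/[HA]). 3.42 = 3.3468 + log(ratio). log(ratio) = 3.42 − 3.3468 = 0.0732. ratio = 10^(0.0732) = 1.184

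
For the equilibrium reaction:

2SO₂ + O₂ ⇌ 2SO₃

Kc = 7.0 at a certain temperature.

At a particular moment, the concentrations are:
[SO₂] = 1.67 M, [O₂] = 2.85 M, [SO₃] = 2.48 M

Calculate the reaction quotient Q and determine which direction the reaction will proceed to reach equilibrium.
Q = 0.774, Q < K, reaction proceeds forward (toward products)

Q = ([SO₃]^2) / ([SO₂]^2 × [O₂])
  = ((2.48)^2) / ((1.67)^2·(2.85)) = 6.1504/7.9484 = 0.7738
Since Q = 0.7738 < Kc = 7.0, the reaction proceeds forward (toward products) to reach equilibrium.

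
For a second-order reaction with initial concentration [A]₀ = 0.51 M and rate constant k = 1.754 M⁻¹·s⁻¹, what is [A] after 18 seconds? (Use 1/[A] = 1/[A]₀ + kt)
0.0298 M

1/[A] = 1/[A]₀ + k·t = 1/0.51 + (1.754)·(18) = 1.9608 + 31.5720 = 33.5328
[A] = 1/33.5328 = 0.0298 M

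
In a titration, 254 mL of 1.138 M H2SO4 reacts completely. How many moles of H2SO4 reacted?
Moles = Molarity × Volume (L)
Moles = 1.138 M × 0.254 L = 0.2891 mol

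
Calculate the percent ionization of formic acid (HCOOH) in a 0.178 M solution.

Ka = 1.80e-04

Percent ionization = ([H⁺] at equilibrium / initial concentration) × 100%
Percent ionization = 3.13%

Let x = [H⁺]. Ka = x²/(C - x) ⇒ x² + (1.80e-04)x - (1.80e-04)(0.178) = 0. x = 5.5711e-03. Percent = (5.5711e-03/0.178) × 100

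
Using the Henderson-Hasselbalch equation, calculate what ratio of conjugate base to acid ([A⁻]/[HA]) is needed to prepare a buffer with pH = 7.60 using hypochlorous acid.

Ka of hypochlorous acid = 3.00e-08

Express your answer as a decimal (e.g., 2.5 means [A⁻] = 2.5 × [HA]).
[A⁻]/[HA] = 1.194

pKa = −log(3.00e-08) = 7.5229. pH = pKa + log([A⁻]/[HA]). 7.60 = 7.5229 + log(ratio). log(ratio) = 7.60 − 7.5229 = 0.0771. ratio = 10^(0.0771) = 1.194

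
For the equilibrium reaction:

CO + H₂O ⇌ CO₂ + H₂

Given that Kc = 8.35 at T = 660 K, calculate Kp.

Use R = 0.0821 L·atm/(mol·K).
K_p = 8.3500

Δn = (moles gaseous products) − (moles gaseous reactants) = 0
T = 660 K; RT = 0.0821 × 660 = 54.186
Kp = Kc·(RT)^Δn = 8.35 × (54.186)^0 = 8.35 × 1 = 8.3500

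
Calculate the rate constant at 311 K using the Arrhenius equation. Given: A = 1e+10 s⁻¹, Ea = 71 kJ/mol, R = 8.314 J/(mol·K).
1.19e-02 s⁻¹

k = A·exp(-Ea/(R·T)) = 1e+10·exp(-71000/(8.314·311)) = 1e+10·exp(-27.4592) = 1e+10·1.1875e-12 = 1.19e-02 s⁻¹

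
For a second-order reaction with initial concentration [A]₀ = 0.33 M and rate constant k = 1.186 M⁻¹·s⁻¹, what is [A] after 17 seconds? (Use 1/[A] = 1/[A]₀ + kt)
0.0431 M

1/[A] = 1/[A]₀ + k·t = 1/0.33 + (1.186)·(17) = 3.0303 + 20.1620 = 23.1923
[A] = 1/23.1923 = 0.0431 M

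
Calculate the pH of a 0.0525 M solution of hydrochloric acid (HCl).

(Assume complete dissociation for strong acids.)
pH = 1.28

[H⁺] = 0.0525 M for strong acid. pH = -log[H⁺] = -log(0.0525)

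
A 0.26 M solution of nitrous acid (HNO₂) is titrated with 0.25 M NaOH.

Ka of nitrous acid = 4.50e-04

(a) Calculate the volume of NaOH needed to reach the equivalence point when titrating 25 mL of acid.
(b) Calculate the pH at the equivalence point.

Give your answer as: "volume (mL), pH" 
V = 26.0 mL, pH = 8.23

(a) At equivalence: moles acid = moles base.
moles acid = 0.26 × 0.025 = 0.0065 mol; V_NaOH = 0.0065/0.25 = 0.026 L = 26.0 mL.
(b) At equivalence, all acid → conjugate base A⁻ at [A⁻] = 0.0065/0.051 = 0.1275 M.
Kb = Kw/Ka = 1.0e-14/4.50e-04 = 2.222e-11; [OH⁻] = √(Kb·[A⁻]) = 1.683e-06; pOH = 5.77; pH = 14 − pOH = 8.23.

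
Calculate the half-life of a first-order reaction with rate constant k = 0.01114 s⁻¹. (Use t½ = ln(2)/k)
62.22 s

t½ = ln(2)/k = 0.6931/0.01114 = 62.22 s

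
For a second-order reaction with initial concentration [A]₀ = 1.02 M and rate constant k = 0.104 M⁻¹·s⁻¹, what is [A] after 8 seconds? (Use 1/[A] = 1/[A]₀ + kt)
0.5518 M

1/[A] = 1/[A]₀ + k·t = 1/1.02 + (0.104)·(8) = 0.9804 + 0.8320 = 1.8124
[A] = 1/1.8124 = 0.5518 M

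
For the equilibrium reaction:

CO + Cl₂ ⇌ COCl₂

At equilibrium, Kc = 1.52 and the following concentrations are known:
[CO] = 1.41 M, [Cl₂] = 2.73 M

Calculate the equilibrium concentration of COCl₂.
[COCl₂] = 5.8509 M

Kc = ([COCl₂]) / ([CO] × [Cl₂]) = 1.52
[COCl₂]^1 = Kc · (reactant terms)/(other product terms) = 1.52 · 3.8493 / 1 = 5.8509
[COCl₂] = 5.8509 M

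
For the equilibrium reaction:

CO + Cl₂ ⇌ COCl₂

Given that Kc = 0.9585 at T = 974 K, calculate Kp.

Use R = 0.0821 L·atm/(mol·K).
K_p = 0.0120

Δn = (moles gaseous products) − (moles gaseous reactants) = -1
T = 974 K; RT = 0.0821 × 974 = 79.9654
Kp = Kc·(RT)^Δn = 0.9585 × (79.9654)^-1 = 0.9585 × 0.0125054 = 0.0120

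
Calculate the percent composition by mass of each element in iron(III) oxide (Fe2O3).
Fe: 69.94%, O: 30.06%

Molar mass of Fe2O3 = 159.7 g/mol
% Fe = (2 × 55.85) / 159.7 × 100% = 111.7 / 159.7 × 100% = 69.94%
% O = (3 × 16.0) / 159.7 × 100% = 48 / 159.7 × 100% = 30.06%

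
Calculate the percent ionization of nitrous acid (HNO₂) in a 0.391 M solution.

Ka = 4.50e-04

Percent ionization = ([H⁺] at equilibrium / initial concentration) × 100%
Percent ionization = 3.34%

Let x = [H⁺]. Ka = x²/(C - x) ⇒ x² + (4.50e-04)x - (4.50e-04)(0.391) = 0. x = 1.3042e-02. Percent = (1.3042e-02/0.391) × 100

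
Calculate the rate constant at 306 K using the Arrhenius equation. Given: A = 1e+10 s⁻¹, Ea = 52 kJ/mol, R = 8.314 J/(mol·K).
1.33e+01 s⁻¹

k = A·exp(-Ea/(R·T)) = 1e+10·exp(-52000/(8.314·306)) = 1e+10·exp(-20.4396) = 1e+10·1.3280e-09 = 1.33e+01 s⁻¹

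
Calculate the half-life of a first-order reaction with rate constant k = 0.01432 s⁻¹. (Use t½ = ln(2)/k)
48.40 s

t½ = ln(2)/k = 0.6931/0.01432 = 48.40 s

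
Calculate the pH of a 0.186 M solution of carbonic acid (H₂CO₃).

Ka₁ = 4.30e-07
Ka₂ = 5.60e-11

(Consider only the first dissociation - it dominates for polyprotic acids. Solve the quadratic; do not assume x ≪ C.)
pH = 3.55

x² + Ka₁·x − Ka₁·C = 0 with Ka₁ = 4.30e-07, C = 0.186.
x = (−Ka₁ + √(Ka₁² + 4·Ka₁·C))/2 = 2.8259e-04 M, so pH = 3.55.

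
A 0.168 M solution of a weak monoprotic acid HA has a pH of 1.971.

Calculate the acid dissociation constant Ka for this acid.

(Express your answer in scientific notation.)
K_a = 7.27e-04

[H⁺] = 10^(−pH) = 10^(−1.971) = 1.069e-02 M. For HA ⇌ H⁺ + A⁻, Ka = x²/(C − x) = (1.069e-02)²/(0.168 − 1.069e-02) = 7.27e-04.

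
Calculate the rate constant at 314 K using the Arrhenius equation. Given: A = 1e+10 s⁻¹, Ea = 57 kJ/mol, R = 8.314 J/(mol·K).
3.29e+00 s⁻¹

k = A·exp(-Ea/(R·T)) = 1e+10·exp(-57000/(8.314·314)) = 1e+10·exp(-21.8341) = 1e+10·3.2929e-10 = 3.29e+00 s⁻¹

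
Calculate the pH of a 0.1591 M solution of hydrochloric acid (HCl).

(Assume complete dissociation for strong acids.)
pH = 0.80

[H⁺] = 0.1591 M for strong acid. pH = -log[H⁺] = -log(0.1591)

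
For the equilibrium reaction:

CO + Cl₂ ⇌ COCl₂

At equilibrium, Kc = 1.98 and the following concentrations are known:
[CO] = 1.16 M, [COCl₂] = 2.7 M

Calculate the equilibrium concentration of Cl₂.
[Cl₂] = 1.1755 M

Kc = ([COCl₂]) / ([CO] × [Cl₂]) = 1.98
[Cl₂]^1 = (product terms)/(Kc · other reactant terms) = 2.7 / (1.98 · 1.16) = 1.1755
[Cl₂] = 1.1755 M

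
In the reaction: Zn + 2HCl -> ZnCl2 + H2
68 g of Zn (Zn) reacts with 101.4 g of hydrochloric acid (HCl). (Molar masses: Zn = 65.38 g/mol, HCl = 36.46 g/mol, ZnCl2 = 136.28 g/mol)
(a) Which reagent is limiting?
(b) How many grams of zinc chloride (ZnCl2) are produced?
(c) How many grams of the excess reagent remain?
(a) Zn, (b) 141.7 g, (c) 25.56 g

Moles of Zn = 68 g ÷ 65.38 g/mol = 1.04007 mol
Moles of HCl = 101.4 g ÷ 36.46 g/mol = 2.78113 mol
Moles ÷ coefficient: Zn: 1.04007/1 = 1.04, HCl: 2.78113/2 = 1.391
(a) Zn has the smaller value, so Zn is the limiting reagent.
(b) Moles of ZnCl2 = 1.04007 mol Zn × (1/1) = 1.04007 mol; mass = 1.04007 mol × 136.28 g/mol = 141.7 g
(c) HCl consumed = 1.04007 × (2/1) = 2.08015 mol; remaining = 2.78113 − 2.08015 = 0.700983 mol; mass = 0.700983 mol × 36.46 g/mol = 25.56 g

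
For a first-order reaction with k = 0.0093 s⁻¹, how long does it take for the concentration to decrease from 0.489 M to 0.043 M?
261.42 s

From ln[A] = ln[A]₀ - k·t: t = ln([A]₀/[A])/k = ln(0.489/0.043)/0.0093 = ln(11.3721)/0.0093 = 2.4312/0.0093 = 261.42 s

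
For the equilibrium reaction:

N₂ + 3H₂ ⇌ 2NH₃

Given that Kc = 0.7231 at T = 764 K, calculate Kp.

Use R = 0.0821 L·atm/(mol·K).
K_p = 1.84e-04

Δn = (moles gaseous products) − (moles gaseous reactants) = -2
T = 764 K; RT = 0.0821 × 764 = 62.7244
Kp = Kc·(RT)^Δn = 0.7231 × (62.7244)^-2 = 0.7231 × 0.000254172 = 1.84e-04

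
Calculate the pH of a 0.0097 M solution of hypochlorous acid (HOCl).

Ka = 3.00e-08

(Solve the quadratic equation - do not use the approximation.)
pH = 4.77

x² + Ka×x - Ka×C = 0. Using quadratic formula: [H⁺] = 1.7044e-05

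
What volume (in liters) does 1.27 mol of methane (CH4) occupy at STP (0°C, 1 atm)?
At STP, 1 mol of gas occupies 22.4 L
Volume = 1.27 mol × 22.4 L/mol = 28.45 L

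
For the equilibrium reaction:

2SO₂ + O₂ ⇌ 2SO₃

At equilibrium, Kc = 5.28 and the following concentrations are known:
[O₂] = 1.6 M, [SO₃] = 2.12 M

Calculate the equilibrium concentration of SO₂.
[SO₂] = 0.7294 M

Kc = ([SO₃]^2) / ([SO₂]^2 × [O₂]) = 5.28
[SO₂]^2 = (product terms)/(Kc · other reactant terms) = 4.4944 / (5.28 · 1.6) = 0.53201
[SO₂] = (0.53201)^(1/2) = 0.7294 M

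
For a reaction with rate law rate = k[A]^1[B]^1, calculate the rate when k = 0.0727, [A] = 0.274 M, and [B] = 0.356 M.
0.007091 M/s

rate = k·[A]^1·[B]^1 = 0.0727·(0.274)^1·(0.356)^1 = 0.0727·0.274·0.356 = 0.007091 M/s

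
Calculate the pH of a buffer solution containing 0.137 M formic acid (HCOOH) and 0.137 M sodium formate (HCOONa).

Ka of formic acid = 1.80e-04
pH = 3.74

pKa = -log(1.80e-04) = 3.74. pH = pKa + log([A⁻]/[HA]) = 3.74 + log(0.137/0.137)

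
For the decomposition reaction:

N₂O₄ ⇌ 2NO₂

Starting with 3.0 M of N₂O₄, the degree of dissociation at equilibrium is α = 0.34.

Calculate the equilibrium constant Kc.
K_c = 2.1018

x = α·[A]₀ = 0.34 × 3.0 = 1.02 M dissociated.
At eq: [N₂O₄] = 3.0 − 1.02 = 1.98 M; [NO₂] = 2x = 2.04 M.
Kc = [NO₂]²/[N₂O₄] = (2.04)²/1.98 = 2.102.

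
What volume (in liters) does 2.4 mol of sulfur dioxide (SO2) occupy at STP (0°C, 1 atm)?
At STP, 1 mol of gas occupies 22.4 L
Volume = 2.4 mol × 22.4 L/mol = 53.76 L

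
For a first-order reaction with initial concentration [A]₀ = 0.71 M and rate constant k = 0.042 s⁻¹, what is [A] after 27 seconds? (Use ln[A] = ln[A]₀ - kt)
0.2284 M

ln[A] = ln[A]₀ - k·t = ln(0.71) - (0.042)·(27) = -0.3425 - 1.1340 = -1.4765
[A] = e^(-1.4765) = 0.2284 M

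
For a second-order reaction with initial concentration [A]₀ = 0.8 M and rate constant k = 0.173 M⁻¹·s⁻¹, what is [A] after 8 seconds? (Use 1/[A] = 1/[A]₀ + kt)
0.3797 M

1/[A] = 1/[A]₀ + k·t = 1/0.8 + (0.173)·(8) = 1.2500 + 1.3840 = 2.6340
[A] = 1/2.6340 = 0.3797 M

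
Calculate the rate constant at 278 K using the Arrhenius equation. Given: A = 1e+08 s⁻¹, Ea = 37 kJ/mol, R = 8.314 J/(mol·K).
1.12e+01 s⁻¹

k = A·exp(-Ea/(R·T)) = 1e+08·exp(-37000/(8.314·278)) = 1e+08·exp(-16.0084) = 1e+08·1.1160e-07 = 1.12e+01 s⁻¹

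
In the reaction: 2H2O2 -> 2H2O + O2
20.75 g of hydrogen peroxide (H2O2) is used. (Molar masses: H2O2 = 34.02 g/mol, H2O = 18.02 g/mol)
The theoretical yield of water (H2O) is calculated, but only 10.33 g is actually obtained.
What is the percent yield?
Moles of H2O2 = 20.75 g ÷ 34.02 g/mol = 0.609935 mol
Mole ratio: 2 mol H2O / 2 mol H2O2
Moles of H2O = 0.609935 × (2/2) = 0.609935 mol
Theoretical yield = 0.609935 mol × 18.02 g/mol = 10.991 g
Actual yield = 10.33 g
Percent yield = (10.33 / 10.991) × 100% = 94.0%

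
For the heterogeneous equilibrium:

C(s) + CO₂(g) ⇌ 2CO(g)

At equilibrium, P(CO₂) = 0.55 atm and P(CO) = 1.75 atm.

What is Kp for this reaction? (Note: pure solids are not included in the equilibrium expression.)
K_p = 5.568

Solid C is excluded.
Kp = P(CO)²/P(CO₂) = (1.75)²/0.55 = 3.062/0.55 = 5.568.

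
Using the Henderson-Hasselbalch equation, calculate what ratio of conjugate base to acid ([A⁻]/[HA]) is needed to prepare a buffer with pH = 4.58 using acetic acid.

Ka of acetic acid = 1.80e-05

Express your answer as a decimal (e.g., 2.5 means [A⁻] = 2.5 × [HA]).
[A⁻]/[HA] = 0.684

pKa = −log(1.80e-05) = 4.7447. pH = pKa + log([A⁻]/[HA]). 4.58 = 4.7447 + log(ratio). log(ratio) = 4.58 − 4.7447 = -0.1647. ratio = 10^(-0.1647) = 0.684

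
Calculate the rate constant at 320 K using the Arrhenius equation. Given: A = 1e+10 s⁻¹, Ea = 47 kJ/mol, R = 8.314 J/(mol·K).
2.13e+02 s⁻¹

k = A·exp(-Ea/(R·T)) = 1e+10·exp(-47000/(8.314·320)) = 1e+10·exp(-17.6660) = 1e+10·2.1270e-08 = 2.13e+02 s⁻¹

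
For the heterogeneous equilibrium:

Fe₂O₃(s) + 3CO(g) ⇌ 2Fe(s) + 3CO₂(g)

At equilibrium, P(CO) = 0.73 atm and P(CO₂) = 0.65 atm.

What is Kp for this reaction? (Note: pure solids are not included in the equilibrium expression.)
K_p = 0.706

Solids (Fe₂O₃, Fe) are excluded.
Kp = P(CO₂)³/P(CO)³ = (0.65)³/(0.73)³ = 0.2746/0.389 = 0.706.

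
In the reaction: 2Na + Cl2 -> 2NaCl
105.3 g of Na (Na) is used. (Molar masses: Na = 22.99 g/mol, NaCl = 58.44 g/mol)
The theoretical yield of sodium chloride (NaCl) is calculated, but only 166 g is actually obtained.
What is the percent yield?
Moles of Na = 105.3 g ÷ 22.99 g/mol = 4.58025 mol
Mole ratio: 2 mol NaCl / 2 mol Na
Moles of NaCl = 4.58025 × (2/2) = 4.58025 mol
Theoretical yield = 4.58025 mol × 58.44 g/mol = 267.67 g
Actual yield = 166 g
Percent yield = (166 / 267.67) × 100% = 62.0%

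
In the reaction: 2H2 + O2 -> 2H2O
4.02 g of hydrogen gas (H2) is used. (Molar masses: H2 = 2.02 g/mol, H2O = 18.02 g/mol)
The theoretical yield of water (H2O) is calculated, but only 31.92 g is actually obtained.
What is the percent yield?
Moles of H2 = 4.02 g ÷ 2.02 g/mol = 1.9901 mol
Mole ratio: 2 mol H2O / 2 mol H2
Moles of H2O = 1.9901 × (2/2) = 1.9901 mol
Theoretical yield = 1.9901 mol × 18.02 g/mol = 35.862 g
Actual yield = 31.92 g
Percent yield = (31.92 / 35.862) × 100% = 89.0%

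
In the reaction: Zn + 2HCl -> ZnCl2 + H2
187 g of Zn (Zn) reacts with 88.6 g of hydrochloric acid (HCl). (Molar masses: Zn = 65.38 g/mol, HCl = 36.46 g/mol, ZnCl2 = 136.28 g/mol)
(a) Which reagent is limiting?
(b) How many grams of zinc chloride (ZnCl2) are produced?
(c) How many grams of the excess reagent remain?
(a) HCl, (b) 165.6 g, (c) 107.6 g

Moles of Zn = 187 g ÷ 65.38 g/mol = 2.8602 mol
Moles of HCl = 88.6 g ÷ 36.46 g/mol = 2.43006 mol
Moles ÷ coefficient: Zn: 2.8602/1 = 2.86, HCl: 2.43006/2 = 1.215
(a) HCl has the smaller value, so HCl is the limiting reagent.
(b) Moles of ZnCl2 = 2.43006 mol HCl × (1/2) = 1.21503 mol; mass = 1.21503 mol × 136.28 g/mol = 165.6 g
(c) Zn consumed = 2.43006 × (1/2) = 1.21503 mol; remaining = 2.8602 − 1.21503 = 1.64517 mol; mass = 1.64517 mol × 65.38 g/mol = 107.6 g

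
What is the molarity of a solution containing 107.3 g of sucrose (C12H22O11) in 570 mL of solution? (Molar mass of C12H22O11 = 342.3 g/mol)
Moles of C12H22O11 = 107.3 g ÷ 342.3 g/mol = 0.313468 mol
Volume = 570 mL = 0.57 L
Molarity = 0.313468 mol ÷ 0.57 L = 0.5499 M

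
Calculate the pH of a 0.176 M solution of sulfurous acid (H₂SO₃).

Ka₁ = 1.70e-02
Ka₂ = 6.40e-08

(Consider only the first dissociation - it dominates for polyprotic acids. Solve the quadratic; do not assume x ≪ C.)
pH = 1.33

x² + Ka₁·x − Ka₁·C = 0 with Ka₁ = 1.70e-02, C = 0.176.
x = (−Ka₁ + √(Ka₁² + 4·Ka₁·C))/2 = 4.6856e-02 M, so pH = 1.33.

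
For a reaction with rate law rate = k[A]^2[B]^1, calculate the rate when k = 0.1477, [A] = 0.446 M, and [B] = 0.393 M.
0.01155 M/s

rate = k·[A]^2·[B]^1 = 0.1477·(0.446)^2·(0.393)^1 = 0.1477·0.198916·0.393 = 0.01155 M/s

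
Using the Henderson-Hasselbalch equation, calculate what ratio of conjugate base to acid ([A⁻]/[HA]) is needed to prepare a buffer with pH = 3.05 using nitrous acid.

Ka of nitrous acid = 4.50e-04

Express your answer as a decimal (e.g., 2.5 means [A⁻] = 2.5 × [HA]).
[A⁻]/[HA] = 0.505

pKa = −log(4.50e-04) = 3.3468. pH = pKa + log([A⁻]/[HA]). 3.05 = 3.3468 + log(ratio). log(ratio) = 3.05 − 3.3468 = -0.2968. ratio = 10^(-0.2968) = 0.505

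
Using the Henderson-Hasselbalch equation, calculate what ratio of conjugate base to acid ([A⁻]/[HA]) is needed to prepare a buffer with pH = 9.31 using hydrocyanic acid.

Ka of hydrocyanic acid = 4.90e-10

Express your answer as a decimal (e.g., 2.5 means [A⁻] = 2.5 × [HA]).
[A⁻]/[HA] = 1.000

pKa = −log(4.90e-10) = 9.3098. pH = pKa + log([A⁻]/[HA]). 9.31 = 9.3098 + log(ratio). log(ratio) = 9.31 − 9.3098 = 0.0002. ratio = 10^(0.0002) = 1.000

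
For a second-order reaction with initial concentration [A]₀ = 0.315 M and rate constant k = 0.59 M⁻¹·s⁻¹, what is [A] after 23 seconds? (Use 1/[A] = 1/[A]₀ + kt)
0.0597 M

1/[A] = 1/[A]₀ + k·t = 1/0.315 + (0.59)·(23) = 3.1746 + 13.5700 = 16.7446
[A] = 1/16.7446 = 0.0597 M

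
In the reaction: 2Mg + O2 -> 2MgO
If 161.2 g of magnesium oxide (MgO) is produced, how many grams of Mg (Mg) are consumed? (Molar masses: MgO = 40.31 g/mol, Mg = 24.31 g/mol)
Moles of MgO = 161.2 g ÷ 40.31 g/mol = 3.99901 mol
Mole ratio: 2 mol Mg / 2 mol MgO
Moles of Mg = 3.99901 × (2/2) = 3.99901 mol
Mass of Mg = 3.99901 mol × 24.31 g/mol = 97.22 g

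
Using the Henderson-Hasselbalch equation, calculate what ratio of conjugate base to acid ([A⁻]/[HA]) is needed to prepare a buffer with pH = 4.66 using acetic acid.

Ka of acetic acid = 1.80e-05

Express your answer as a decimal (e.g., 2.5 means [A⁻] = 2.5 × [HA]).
[A⁻]/[HA] = 0.823

pKa = −log(1.80e-05) = 4.7447. pH = pKa + log([A⁻]/[HA]). 4.66 = 4.7447 + log(ratio). log(ratio) = 4.66 − 4.7447 = -0.0847. ratio = 10^(-0.0847) = 0.823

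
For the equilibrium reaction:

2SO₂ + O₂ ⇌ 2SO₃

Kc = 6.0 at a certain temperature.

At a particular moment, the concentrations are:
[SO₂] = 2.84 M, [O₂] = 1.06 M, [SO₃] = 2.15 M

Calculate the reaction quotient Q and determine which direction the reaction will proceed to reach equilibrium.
Q = 0.541, Q < K, reaction proceeds forward (toward products)

Q = ([SO₃]^2) / ([SO₂]^2 × [O₂])
  = ((2.15)^2) / ((2.84)^2·(1.06)) = 4.6225/8.5495 = 0.5407
Since Q = 0.5407 < Kc = 6.0, the reaction proceeds forward (toward products) to reach equilibrium.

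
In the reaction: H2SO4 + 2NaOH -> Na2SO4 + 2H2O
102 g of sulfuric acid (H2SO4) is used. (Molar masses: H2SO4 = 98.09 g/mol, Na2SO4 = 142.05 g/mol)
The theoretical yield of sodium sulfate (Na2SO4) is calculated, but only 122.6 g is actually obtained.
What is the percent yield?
Moles of H2SO4 = 102 g ÷ 98.09 g/mol = 1.03986 mol
Mole ratio: 1 mol Na2SO4 / 1 mol H2SO4
Moles of Na2SO4 = 1.03986 × (1/1) = 1.03986 mol
Theoretical yield = 1.03986 mol × 142.05 g/mol = 147.71 g
Actual yield = 122.6 g
Percent yield = (122.6 / 147.71) × 100% = 83.0%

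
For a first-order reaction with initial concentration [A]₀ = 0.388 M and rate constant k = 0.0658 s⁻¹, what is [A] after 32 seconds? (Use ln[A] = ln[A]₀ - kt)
0.0472 M

ln[A] = ln[A]₀ - k·t = ln(0.388) - (0.0658)·(32) = -0.9467 - 2.1056 = -3.0523
[A] = e^(-3.0523) = 0.0472 M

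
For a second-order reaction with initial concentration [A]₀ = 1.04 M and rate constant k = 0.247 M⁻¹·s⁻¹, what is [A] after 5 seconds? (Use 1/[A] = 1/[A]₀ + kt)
0.4553 M

1/[A] = 1/[A]₀ + k·t = 1/1.04 + (0.247)·(5) = 0.9615 + 1.2350 = 2.1965
[A] = 1/2.1965 = 0.4553 M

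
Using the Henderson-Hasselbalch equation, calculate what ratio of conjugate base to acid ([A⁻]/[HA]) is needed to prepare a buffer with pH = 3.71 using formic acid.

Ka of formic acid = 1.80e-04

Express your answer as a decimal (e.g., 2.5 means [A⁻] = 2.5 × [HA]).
[A⁻]/[HA] = 0.923

pKa = −log(1.80e-04) = 3.7447. pH = pKa + log([A⁻]/[HA]). 3.71 = 3.7447 + log(ratio). log(ratio) = 3.71 − 3.7447 = -0.0347. ratio = 10^(-0.0347) = 0.923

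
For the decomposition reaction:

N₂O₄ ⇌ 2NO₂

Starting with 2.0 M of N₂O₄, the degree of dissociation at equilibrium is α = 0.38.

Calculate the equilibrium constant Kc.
K_c = 1.8632

x = α·[A]₀ = 0.38 × 2.0 = 0.76 M dissociated.
At eq: [N₂O₄] = 2.0 − 0.76 = 1.24 M; [NO₂] = 2x = 1.52 M.
Kc = [NO₂]²/[N₂O₄] = (1.52)²/1.24 = 1.863.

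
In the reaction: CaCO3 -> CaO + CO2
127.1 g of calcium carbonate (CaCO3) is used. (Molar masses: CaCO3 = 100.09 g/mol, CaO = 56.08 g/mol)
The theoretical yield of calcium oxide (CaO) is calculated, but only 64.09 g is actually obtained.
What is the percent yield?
Moles of CaCO3 = 127.1 g ÷ 100.09 g/mol = 1.26986 mol
Mole ratio: 1 mol CaO / 1 mol CaCO3
Moles of CaO = 1.26986 × (1/1) = 1.26986 mol
Theoretical yield = 1.26986 mol × 56.08 g/mol = 71.214 g
Actual yield = 64.09 g
Percent yield = (64.09 / 71.214) × 100% = 90.0%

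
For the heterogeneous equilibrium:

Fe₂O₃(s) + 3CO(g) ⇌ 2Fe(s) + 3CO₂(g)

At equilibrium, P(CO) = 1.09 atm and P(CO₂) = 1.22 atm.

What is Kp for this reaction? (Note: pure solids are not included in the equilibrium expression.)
K_p = 1.402

Solids (Fe₂O₃, Fe) are excluded.
Kp = P(CO₂)³/P(CO)³ = (1.22)³/(1.09)³ = 1.816/1.295 = 1.402.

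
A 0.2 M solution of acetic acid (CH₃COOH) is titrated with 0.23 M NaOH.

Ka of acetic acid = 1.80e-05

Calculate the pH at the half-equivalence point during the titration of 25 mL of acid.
pH = pKa = 4.74

At the half-equivalence point, [HA] = [A⁻], so by Henderson–Hasselbalch pH = pKa + log(1) = pKa.
pKa = −log(1.80e-05) = 4.74.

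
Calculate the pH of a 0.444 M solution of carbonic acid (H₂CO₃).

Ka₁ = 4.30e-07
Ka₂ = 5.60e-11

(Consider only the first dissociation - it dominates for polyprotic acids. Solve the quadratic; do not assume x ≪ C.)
pH = 3.36

x² + Ka₁·x − Ka₁·C = 0 with Ka₁ = 4.30e-07, C = 0.444.
x = (−Ka₁ + √(Ka₁² + 4·Ka₁·C))/2 = 4.3673e-04 M, so pH = 3.36.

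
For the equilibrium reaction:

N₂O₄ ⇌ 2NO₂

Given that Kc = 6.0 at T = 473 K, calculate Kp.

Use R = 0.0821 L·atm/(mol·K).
K_p = 232.9998

Δn = (moles gaseous products) − (moles gaseous reactants) = 1
T = 473 K; RT = 0.0821 × 473 = 38.8333
Kp = Kc·(RT)^Δn = 6.0 × (38.8333)^1 = 6.0 × 38.8333 = 232.9998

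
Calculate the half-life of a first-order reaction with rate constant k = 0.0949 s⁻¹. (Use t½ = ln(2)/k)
7.30 s

t½ = ln(2)/k = 0.6931/0.0949 = 7.30 s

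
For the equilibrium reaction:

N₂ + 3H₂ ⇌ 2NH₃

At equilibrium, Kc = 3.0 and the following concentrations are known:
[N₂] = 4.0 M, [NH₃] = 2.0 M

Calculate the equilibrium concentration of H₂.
[H₂] = 0.6934 M

Kc = ([NH₃]^2) / ([N₂] × [H₂]^3) = 3.0
[H₂]^3 = (product terms)/(Kc · other reactant terms) = 4 / (3.0 · 4) = 0.33333
[H₂] = (0.33333)^(1/3) = 0.6934 M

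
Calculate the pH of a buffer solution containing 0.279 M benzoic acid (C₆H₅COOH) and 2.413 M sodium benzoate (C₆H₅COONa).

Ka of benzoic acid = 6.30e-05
pH = 5.14

pKa = -log(6.30e-05) = 4.20. pH = pKa + log([A⁻]/[HA]) = 4.20 + log(2.413/0.279)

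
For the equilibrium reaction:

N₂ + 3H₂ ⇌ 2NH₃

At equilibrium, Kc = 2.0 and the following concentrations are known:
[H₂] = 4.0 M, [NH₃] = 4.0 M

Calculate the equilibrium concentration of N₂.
[N₂] = 0.1250 M

Kc = ([NH₃]^2) / ([N₂] × [H₂]^3) = 2.0
[N₂]^1 = (product terms)/(Kc · other reactant terms) = 16 / (2.0 · 64) = 0.125
[N₂] = 0.1250 M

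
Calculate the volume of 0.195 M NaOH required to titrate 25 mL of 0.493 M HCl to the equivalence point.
V_{base} = 63.2 mL

At equivalence: moles acid = moles base.
moles HCl = 0.493 M × 0.025 L = 0.012325 mol
V_NaOH = 0.012325 mol ÷ 0.195 M = 0.06321 L = 63.2 mL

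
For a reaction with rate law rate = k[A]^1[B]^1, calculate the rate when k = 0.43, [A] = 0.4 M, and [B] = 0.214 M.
0.03681 M/s

rate = k·[A]^1·[B]^1 = 0.43·(0.4)^1·(0.214)^1 = 0.43·0.4·0.214 = 0.03681 M/s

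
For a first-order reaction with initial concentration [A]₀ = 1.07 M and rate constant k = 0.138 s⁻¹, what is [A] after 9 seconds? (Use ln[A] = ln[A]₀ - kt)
0.3090 M

ln[A] = ln[A]₀ - k·t = ln(1.07) - (0.138)·(9) = 0.0677 - 1.2420 = -1.1743
[A] = e^(-1.1743) = 0.3090 M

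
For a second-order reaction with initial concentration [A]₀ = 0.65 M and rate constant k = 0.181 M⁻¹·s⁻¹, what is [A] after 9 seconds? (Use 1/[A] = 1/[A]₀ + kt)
0.3157 M

1/[A] = 1/[A]₀ + k·t = 1/0.65 + (0.181)·(9) = 1.5385 + 1.6290 = 3.1675
[A] = 1/3.1675 = 0.3157 M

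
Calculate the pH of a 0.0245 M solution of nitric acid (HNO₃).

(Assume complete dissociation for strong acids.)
pH = 1.61

[H⁺] = 0.0245 M for strong acid. pH = -log[H⁺] = -log(0.0245)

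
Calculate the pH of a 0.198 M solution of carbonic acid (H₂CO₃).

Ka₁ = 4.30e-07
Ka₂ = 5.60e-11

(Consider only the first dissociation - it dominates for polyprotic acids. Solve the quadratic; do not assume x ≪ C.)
pH = 3.54

x² + Ka₁·x − Ka₁·C = 0 with Ka₁ = 4.30e-07, C = 0.198.
x = (−Ka₁ + √(Ka₁² + 4·Ka₁·C))/2 = 2.9157e-04 M, so pH = 3.54.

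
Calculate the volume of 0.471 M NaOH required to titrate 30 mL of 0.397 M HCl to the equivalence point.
V_{base} = 25.3 mL

At equivalence: moles acid = moles base.
moles HCl = 0.397 M × 0.03 L = 0.01191 mol
V_NaOH = 0.01191 mol ÷ 0.471 M = 0.02529 L = 25.3 mL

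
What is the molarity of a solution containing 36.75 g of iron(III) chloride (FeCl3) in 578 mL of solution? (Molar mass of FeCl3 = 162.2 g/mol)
Moles of FeCl3 = 36.75 g ÷ 162.2 g/mol = 0.226572 mol
Volume = 578 mL = 0.578 L
Molarity = 0.226572 mol ÷ 0.578 L = 0.392 M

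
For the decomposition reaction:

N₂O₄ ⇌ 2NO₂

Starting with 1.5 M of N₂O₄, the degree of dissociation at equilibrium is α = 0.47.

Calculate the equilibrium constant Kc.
K_c = 2.5008

x = α·[A]₀ = 0.47 × 1.5 = 0.705 M dissociated.
At eq: [N₂O₄] = 1.5 − 0.705 = 0.795 M; [NO₂] = 2x = 1.41 M.
Kc = [NO₂]²/[N₂O₄] = (1.41)²/0.795 = 2.501.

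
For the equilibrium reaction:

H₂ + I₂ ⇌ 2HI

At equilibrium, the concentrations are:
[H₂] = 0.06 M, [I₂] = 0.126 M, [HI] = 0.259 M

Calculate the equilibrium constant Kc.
K_c = 8.8731

Kc = ([HI]^2) / ([H₂] × [I₂])
   = ((0.259)^2) / ((0.06)·(0.126))
   = 0.067081 / 0.00756 = 8.8731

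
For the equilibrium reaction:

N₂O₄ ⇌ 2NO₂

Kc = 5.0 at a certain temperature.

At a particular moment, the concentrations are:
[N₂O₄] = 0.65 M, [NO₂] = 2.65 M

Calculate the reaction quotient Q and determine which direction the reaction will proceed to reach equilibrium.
Q = 10.804, Q > K, reaction proceeds reverse (toward reactants)

Q = ([NO₂]^2) / ([N₂O₄])
  = ((2.65)^2) / ((0.65)) = 7.0225/0.65 = 10.8
Since Q = 10.8 > Kc = 5.0, the reaction proceeds reverse (toward reactants) to reach equilibrium.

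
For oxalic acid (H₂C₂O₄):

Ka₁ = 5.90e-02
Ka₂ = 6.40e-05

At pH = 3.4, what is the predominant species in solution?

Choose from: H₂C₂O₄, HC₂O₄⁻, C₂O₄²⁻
HC₂O₄⁻

pKa1 = 1.23, pKa2 = 4.19. Each pKa is the crossover between adjacent species; pH = 3.4 lies in the region where HC₂O₄⁻ predominates.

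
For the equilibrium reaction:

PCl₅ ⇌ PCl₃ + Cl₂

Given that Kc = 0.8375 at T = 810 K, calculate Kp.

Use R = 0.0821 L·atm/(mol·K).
K_p = 55.6946

Δn = (moles gaseous products) − (moles gaseous reactants) = 1
T = 810 K; RT = 0.0821 × 810 = 66.501
Kp = Kc·(RT)^Δn = 0.8375 × (66.501)^1 = 0.8375 × 66.501 = 55.6946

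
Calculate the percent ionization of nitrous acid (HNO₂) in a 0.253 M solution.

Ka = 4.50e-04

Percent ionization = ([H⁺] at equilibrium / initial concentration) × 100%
Percent ionization = 4.13%

Let x = [H⁺]. Ka = x²/(C - x) ⇒ x² + (4.50e-04)x - (4.50e-04)(0.253) = 0. x = 1.0447e-02. Percent = (1.0447e-02/0.253) × 100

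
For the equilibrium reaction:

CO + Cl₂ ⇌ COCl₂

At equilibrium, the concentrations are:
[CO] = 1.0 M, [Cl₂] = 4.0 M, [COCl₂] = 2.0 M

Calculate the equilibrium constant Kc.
K_c = 0.5000

Kc = ([COCl₂]) / ([CO] × [Cl₂])
   = ((2.0)) / ((1.0)·(4.0))
   = 2 / 4 = 0.5000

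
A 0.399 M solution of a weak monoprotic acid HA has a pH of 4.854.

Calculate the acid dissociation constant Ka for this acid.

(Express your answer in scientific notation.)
K_a = 4.91e-10

[H⁺] = 10^(−pH) = 10^(−4.854) = 1.400e-05 M. For HA ⇌ H⁺ + A⁻, Ka = x²/(C − x) = (1.400e-05)²/(0.399 − 1.400e-05) = 4.91e-10.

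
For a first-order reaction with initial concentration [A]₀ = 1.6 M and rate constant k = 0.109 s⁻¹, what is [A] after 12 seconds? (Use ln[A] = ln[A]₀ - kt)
0.4326 M

ln[A] = ln[A]₀ - k·t = ln(1.6) - (0.109)·(12) = 0.4700 - 1.3080 = -0.8380
[A] = e^(-0.8380) = 0.4326 M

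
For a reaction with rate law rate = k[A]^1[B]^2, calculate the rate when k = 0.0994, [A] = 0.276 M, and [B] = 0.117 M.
0.0003755 M/s

rate = k·[A]^1·[B]^2 = 0.0994·(0.276)^1·(0.117)^2 = 0.0994·0.276·0.013689 = 0.0003755 M/s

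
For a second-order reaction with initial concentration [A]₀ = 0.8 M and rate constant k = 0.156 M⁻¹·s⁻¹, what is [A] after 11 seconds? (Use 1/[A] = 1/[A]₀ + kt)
0.3372 M

1/[A] = 1/[A]₀ + k·t = 1/0.8 + (0.156)·(11) = 1.2500 + 1.7160 = 2.9660
[A] = 1/2.9660 = 0.3372 M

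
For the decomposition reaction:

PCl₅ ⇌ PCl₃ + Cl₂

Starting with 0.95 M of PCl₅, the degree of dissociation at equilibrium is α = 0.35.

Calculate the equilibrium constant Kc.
K_c = 0.1790

x = α·[A]₀ = 0.35 × 0.95 = 0.3325 M dissociated.
At eq: [PCl₅] = 0.95 − 0.3325 = 0.6175 M; [PCl₃] = [Cl₂] = x = 0.3325 M.
Kc = [PCl₃][Cl₂]/[PCl₅] = (0.3325)²/0.6175 = 0.179.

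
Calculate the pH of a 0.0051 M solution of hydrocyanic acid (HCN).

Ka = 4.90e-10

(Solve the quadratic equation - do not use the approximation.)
pH = 5.80

x² + Ka×x - Ka×C = 0. Using quadratic formula: [H⁺] = 1.5806e-06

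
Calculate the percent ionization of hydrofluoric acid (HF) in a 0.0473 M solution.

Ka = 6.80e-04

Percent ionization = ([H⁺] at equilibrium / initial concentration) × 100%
Percent ionization = 11.3%

Let x = [H⁺]. Ka = x²/(C - x) ⇒ x² + (6.80e-04)x - (6.80e-04)(0.0473) = 0. x = 5.3415e-03. Percent = (5.3415e-03/0.0473) × 100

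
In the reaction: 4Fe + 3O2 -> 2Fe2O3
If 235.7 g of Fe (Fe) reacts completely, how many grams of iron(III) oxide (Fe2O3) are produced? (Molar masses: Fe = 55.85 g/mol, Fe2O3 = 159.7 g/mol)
Moles of Fe = 235.7 g ÷ 55.85 g/mol = 4.22023 mol
Mole ratio: 2 mol Fe2O3 / 4 mol Fe
Moles of Fe2O3 = 4.22023 × (2/4) = 2.11012 mol
Mass of Fe2O3 = 2.11012 mol × 159.7 g/mol = 337 g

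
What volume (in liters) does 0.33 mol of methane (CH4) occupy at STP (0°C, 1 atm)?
At STP, 1 mol of gas occupies 22.4 L
Volume = 0.33 mol × 22.4 L/mol = 7.39 L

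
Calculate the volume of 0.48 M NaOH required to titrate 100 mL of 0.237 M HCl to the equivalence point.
V_{base} = 49.4 mL

At equivalence: moles acid = moles base.
moles HCl = 0.237 M × 0.1 L = 0.0237 mol
V_NaOH = 0.0237 mol ÷ 0.48 M = 0.04938 L = 49.4 mL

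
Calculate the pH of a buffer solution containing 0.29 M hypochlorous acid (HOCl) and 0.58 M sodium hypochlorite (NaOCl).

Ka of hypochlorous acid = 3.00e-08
pH = 7.82

pKa = -log(3.00e-08) = 7.52. pH = pKa + log([A⁻]/[HA]) = 7.52 + log(0.58/0.29)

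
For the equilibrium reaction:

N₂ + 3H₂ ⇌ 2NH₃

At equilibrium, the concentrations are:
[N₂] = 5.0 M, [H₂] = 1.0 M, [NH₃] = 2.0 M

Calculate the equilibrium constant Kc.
K_c = 0.8000

Kc = ([NH₃]^2) / ([N₂] × [H₂]^3)
   = ((2.0)^2) / ((5.0)·(1.0)^3)
   = 4 / 5 = 0.8000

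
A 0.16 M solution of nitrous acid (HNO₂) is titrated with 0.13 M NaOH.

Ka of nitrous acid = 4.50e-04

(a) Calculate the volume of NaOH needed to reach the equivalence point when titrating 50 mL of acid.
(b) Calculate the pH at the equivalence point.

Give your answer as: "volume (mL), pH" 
V = 61.5 mL, pH = 8.10

(a) At equivalence: moles acid = moles base.
moles acid = 0.16 × 0.05 = 0.008 mol; V_NaOH = 0.008/0.13 = 0.06154 L = 61.5 mL.
(b) At equivalence, all acid → conjugate base A⁻ at [A⁻] = 0.008/0.1115 = 0.07172 M.
Kb = Kw/Ka = 1.0e-14/4.50e-04 = 2.222e-11; [OH⁻] = √(Kb·[A⁻]) = 1.262e-06; pOH = 5.90; pH = 14 − pOH = 8.10.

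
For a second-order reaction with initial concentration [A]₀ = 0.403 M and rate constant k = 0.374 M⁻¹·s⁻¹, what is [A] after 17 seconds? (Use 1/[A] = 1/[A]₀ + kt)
0.1131 M

1/[A] = 1/[A]₀ + k·t = 1/0.403 + (0.374)·(17) = 2.4814 + 6.3580 = 8.8394
[A] = 1/8.8394 = 0.1131 M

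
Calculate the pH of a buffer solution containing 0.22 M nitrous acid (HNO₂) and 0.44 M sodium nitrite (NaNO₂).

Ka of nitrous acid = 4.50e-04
pH = 3.65

pKa = -log(4.50e-04) = 3.35. pH = pKa + log([A⁻]/[HA]) = 3.35 + log(0.44/0.22)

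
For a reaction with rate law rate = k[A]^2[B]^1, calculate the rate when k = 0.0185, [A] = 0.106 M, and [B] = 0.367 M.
7.629e-05 M/s

rate = k·[A]^2·[B]^1 = 0.0185·(0.106)^2·(0.367)^1 = 0.0185·0.011236·0.367 = 7.629e-05 M/s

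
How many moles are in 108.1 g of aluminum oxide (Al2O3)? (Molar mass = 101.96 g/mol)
Moles = 108.1 g ÷ 101.96 g/mol = 1.06 mol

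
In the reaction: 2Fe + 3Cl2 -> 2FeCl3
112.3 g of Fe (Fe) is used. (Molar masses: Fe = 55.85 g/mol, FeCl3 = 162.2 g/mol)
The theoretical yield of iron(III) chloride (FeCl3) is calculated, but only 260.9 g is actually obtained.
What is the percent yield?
Moles of Fe = 112.3 g ÷ 55.85 g/mol = 2.01074 mol
Mole ratio: 2 mol FeCl3 / 2 mol Fe
Moles of FeCl3 = 2.01074 × (2/2) = 2.01074 mol
Theoretical yield = 2.01074 mol × 162.2 g/mol = 326.14 g
Actual yield = 260.9 g
Percent yield = (260.9 / 326.14) × 100% = 80.0%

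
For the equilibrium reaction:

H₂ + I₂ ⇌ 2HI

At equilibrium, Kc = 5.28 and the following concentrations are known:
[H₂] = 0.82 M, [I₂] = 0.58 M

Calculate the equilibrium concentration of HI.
[HI] = 1.5847 M

Kc = ([HI]^2) / ([H₂] × [I₂]) = 5.28
[HI]^2 = Kc · (reactant terms)/(other product terms) = 5.28 · 0.4756 / 1 = 2.5112
[HI] = (2.5112)^(1/2) = 1.5847 M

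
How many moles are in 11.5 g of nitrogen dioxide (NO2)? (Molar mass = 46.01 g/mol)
Moles = 11.5 g ÷ 46.01 g/mol = 0.2499 mol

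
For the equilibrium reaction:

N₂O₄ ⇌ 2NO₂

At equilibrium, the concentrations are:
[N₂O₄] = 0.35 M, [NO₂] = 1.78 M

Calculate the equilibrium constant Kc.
K_c = 9.0526

Kc = ([NO₂]^2) / ([N₂O₄])
   = ((1.78)^2) / ((0.35))
   = 3.1684 / 0.35 = 9.0526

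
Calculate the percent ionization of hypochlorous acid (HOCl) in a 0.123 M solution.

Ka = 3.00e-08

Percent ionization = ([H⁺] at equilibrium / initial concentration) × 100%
Percent ionization = 0.0494%

Let x = [H⁺]. Ka = x²/(C - x) ⇒ x² + (3.00e-08)x - (3.00e-08)(0.123) = 0. x = 6.0730e-05. Percent = (6.0730e-05/0.123) × 100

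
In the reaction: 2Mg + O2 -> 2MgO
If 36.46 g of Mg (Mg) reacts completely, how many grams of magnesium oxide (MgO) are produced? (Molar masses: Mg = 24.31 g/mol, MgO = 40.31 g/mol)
Moles of Mg = 36.46 g ÷ 24.31 g/mol = 1.49979 mol
Mole ratio: 2 mol MgO / 2 mol Mg
Moles of MgO = 1.49979 × (2/2) = 1.49979 mol
Mass of MgO = 1.49979 mol × 40.31 g/mol = 60.46 g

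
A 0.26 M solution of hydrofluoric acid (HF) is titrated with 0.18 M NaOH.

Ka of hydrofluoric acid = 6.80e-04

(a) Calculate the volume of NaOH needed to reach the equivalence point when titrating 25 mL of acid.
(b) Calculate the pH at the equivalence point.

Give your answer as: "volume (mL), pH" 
V = 36.1 mL, pH = 8.10

(a) At equivalence: moles acid = moles base.
moles acid = 0.26 × 0.025 = 0.0065 mol; V_NaOH = 0.0065/0.18 = 0.03611 L = 36.1 mL.
(b) At equivalence, all acid → conjugate base A⁻ at [A⁻] = 0.0065/0.06111 = 0.1064 M.
Kb = Kw/Ka = 1.0e-14/6.80e-04 = 1.471e-11; [OH⁻] = √(Kb·[A⁻]) = 1.251e-06; pOH = 5.90; pH = 14 − pOH = 8.10.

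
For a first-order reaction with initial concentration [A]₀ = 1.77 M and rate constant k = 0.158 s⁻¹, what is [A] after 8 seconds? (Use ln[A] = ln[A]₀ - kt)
0.5001 M

ln[A] = ln[A]₀ - k·t = ln(1.77) - (0.158)·(8) = 0.5710 - 1.2640 = -0.6930
[A] = e^(-0.6930) = 0.5001 M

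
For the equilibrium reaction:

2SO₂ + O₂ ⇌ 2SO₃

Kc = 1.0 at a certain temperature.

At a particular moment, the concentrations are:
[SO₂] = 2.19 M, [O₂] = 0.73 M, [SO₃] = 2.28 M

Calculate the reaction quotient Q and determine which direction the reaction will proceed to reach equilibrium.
Q = 1.485, Q > K, reaction proceeds reverse (toward reactants)

Q = ([SO₃]^2) / ([SO₂]^2 × [O₂])
  = ((2.28)^2) / ((2.19)^2·(0.73)) = 5.1984/3.5012 = 1.485
Since Q = 1.485 > Kc = 1.0, the reaction proceeds reverse (toward reactants) to reach equilibrium.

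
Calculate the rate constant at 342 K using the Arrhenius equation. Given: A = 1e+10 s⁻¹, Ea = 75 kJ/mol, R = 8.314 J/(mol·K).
3.50e-02 s⁻¹

k = A·exp(-Ea/(R·T)) = 1e+10·exp(-75000/(8.314·342)) = 1e+10·exp(-26.3770) = 1e+10·3.5045e-12 = 3.50e-02 s⁻¹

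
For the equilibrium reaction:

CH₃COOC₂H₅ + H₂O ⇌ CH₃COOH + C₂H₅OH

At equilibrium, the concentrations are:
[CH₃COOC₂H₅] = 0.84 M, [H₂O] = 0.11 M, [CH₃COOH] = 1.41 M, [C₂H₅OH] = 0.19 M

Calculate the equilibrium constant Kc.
K_c = 2.8994

Kc = ([CH₃COOH] × [C₂H₅OH]) / ([CH₃COOC₂H₅] × [H₂O])
   = ((1.41)·(0.19)) / ((0.84)·(0.11))
   = 0.2679 / 0.0924 = 2.8994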